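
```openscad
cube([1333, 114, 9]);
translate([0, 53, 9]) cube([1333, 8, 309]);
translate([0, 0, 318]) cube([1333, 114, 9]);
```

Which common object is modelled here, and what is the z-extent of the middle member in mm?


An I-beam. The web height is 309 mm.

Two wide flanges with a thin centred web — an I-beam. Overall 327 mm minus two 9 mm flanges gives a web of 327 − 2·9 = 309 mm.


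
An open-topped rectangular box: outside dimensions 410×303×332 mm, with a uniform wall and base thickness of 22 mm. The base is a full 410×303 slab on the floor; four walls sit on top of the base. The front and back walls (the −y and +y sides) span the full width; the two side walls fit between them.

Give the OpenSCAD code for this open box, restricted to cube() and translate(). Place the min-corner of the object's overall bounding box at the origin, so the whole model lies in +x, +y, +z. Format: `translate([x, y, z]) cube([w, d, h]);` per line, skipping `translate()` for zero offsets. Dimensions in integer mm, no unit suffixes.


cube([410, 303, 22]);
translate([0, 0, 22]) cube([410, 22, 310]);
translate([0, 281, 22]) cube([410, 22, 310]);
translate([0, 22, 22]) cube([22, 259, 310]);
translate([388, 22, 22]) cube([22, 259, 310]);


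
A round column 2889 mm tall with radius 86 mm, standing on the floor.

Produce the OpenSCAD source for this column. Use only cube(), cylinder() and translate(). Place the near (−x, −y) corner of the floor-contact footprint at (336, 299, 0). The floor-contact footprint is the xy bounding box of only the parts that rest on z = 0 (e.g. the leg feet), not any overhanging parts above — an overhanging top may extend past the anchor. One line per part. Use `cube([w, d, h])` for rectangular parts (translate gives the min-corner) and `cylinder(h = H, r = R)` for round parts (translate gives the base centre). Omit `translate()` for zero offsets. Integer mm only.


translate([422, 385, 0]) cylinder(h = 2889, r = 86);


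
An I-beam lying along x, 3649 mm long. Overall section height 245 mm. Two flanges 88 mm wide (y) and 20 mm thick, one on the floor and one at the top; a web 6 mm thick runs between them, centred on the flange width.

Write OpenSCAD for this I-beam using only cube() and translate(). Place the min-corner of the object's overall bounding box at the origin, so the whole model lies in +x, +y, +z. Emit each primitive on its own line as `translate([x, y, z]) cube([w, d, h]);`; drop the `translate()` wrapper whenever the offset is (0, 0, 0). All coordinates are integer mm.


cube([3649, 88, 20]);
translate([0, 41, 20]) cube([3649, 6, 205]);
translate([0, 0, 225]) cube([3649, 88, 20]);


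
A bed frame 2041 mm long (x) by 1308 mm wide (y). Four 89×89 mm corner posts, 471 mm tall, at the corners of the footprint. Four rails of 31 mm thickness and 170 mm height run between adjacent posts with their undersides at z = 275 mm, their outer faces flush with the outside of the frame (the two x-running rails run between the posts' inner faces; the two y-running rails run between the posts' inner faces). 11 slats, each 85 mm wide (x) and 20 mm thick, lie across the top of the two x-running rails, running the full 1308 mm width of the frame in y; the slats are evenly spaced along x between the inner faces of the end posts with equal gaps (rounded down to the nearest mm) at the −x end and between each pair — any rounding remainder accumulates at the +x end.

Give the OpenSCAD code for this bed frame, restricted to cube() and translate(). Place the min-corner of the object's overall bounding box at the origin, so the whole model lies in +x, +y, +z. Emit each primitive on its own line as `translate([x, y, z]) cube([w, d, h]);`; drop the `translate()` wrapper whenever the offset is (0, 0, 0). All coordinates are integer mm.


cube([89, 89, 471]);
translate([0, 1219, 0]) cube([89, 89, 471]);
translate([1952, 0, 0]) cube([89, 89, 471]);
translate([1952, 1219, 0]) cube([89, 89, 471]);
translate([89, 0, 275]) cube([1863, 31, 170]);
translate([89, 1277, 275]) cube([1863, 31, 170]);
translate([0, 89, 275]) cube([31, 1130, 170]);
translate([2010, 89, 275]) cube([31, 1130, 170]);
translate([166, 0, 445]) cube([85, 1308, 20]);
translate([328, 0, 445]) cube([85, 1308, 20]);
translate([490, 0, 445]) cube([85, 1308, 20]);
translate([652, 0, 445]) cube([85, 1308, 20]);
translate([814, 0, 445]) cube([85, 1308, 20]);
translate([976, 0, 445]) cube([85, 1308, 20]);
translate([1138, 0, 445]) cube([85, 1308, 20]);
translate([1300, 0, 445]) cube([85, 1308, 20]);
translate([1462, 0, 445]) cube([85, 1308, 20]);
translate([1624, 0, 445]) cube([85, 1308, 20]);
translate([1786, 0, 445]) cube([85, 1308, 20]);


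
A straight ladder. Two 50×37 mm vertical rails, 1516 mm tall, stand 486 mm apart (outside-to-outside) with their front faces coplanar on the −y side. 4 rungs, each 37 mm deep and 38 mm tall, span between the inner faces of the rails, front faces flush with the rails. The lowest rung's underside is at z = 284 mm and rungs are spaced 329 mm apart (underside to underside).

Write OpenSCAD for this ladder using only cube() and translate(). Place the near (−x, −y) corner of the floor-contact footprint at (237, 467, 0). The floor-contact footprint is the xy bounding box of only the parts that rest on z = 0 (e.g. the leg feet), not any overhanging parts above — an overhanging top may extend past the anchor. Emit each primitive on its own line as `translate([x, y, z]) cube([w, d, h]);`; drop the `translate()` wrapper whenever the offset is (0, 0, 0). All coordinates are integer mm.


// rung span = 486 - 2*50 = 386
// rung[k] z = 284 + k*329
translate([237, 467, 0]) cube([50, 37, 1516]);
translate([673, 467, 0]) cube([50, 37, 1516]);
translate([287, 467, 284]) cube([386, 37, 38]);
translate([287, 467, 613]) cube([386, 37, 38]);
translate([287, 467, 942]) cube([386, 37, 38]);
translate([287, 467, 1271]) cube([386, 37, 38]);


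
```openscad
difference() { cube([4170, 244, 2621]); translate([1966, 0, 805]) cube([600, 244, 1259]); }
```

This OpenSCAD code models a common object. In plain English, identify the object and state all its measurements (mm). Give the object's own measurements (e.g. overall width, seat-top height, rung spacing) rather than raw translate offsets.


A wall 4170 mm long (x), 244 mm thick (y), 2621 mm tall, with a rectangular window opening cut through it. The opening is 600 mm wide and 1259 mm tall; its sill is at z = 805 mm and its near (−x) edge is 1966 mm from the wall's −x end. The opening passes through the full wall thickness.


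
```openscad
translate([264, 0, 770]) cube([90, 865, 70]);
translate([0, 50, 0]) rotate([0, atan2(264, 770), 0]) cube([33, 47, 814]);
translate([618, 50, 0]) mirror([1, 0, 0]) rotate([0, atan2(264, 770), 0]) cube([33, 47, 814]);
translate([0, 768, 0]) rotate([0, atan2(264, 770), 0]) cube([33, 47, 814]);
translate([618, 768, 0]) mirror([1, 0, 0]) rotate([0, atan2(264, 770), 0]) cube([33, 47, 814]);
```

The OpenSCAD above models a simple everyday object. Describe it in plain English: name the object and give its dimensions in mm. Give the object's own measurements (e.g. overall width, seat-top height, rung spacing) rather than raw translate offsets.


A sawhorse. A 90×865×70 mm beam (x, y, z) sits on two A-frame leg pairs. Each pair is two raked legs of 33×47 mm section (47 mm along y) splaying symmetrically in x. Each leg rises 770 mm vertically over 264 mm of horizontal reach and is 814 mm long along its own axis. Every leg's outer bottom edge rests on the floor and its outer top edge meets a bottom edge of the beam — the left legs (tilting toward +x) meet the beam's −x bottom edge, the right legs (their mirror images, tilting toward −x) meet its +x bottom edge — so the leg tops tuck under the beam, the beam's underside is 770 mm above the floor, and the feet are 618 mm apart outside-to-outside with the beam centred between them. The two leg pairs are set in 50 mm from either end of the beam.


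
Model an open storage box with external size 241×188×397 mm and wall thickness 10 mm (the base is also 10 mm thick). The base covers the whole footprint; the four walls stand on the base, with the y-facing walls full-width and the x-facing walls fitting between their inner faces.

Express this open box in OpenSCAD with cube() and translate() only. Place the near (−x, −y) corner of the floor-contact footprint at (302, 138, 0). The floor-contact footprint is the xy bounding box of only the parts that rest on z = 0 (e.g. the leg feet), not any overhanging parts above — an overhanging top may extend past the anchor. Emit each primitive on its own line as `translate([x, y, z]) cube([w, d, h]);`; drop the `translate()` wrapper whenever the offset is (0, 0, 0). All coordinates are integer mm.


translate([302, 138, 0]) cube([241, 188, 10]);
translate([302, 138, 10]) cube([241, 10, 387]);
translate([302, 316, 10]) cube([241, 10, 387]);
translate([302, 148, 10]) cube([10, 168, 387]);
translate([533, 148, 10]) cube([10, 168, 387]);


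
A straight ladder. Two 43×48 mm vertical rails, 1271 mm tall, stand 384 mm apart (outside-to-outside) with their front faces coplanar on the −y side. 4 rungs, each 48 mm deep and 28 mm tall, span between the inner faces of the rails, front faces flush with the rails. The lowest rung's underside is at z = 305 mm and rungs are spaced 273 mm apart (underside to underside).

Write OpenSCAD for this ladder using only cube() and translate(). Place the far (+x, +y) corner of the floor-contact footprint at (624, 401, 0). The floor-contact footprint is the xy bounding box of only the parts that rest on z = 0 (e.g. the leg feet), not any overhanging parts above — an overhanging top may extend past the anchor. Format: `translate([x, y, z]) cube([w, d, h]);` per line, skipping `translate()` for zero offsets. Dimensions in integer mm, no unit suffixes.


// rung span = 384 - 2*43 = 298
// rung[k] z = 305 + k*273
translate([240, 353, 0]) cube([43, 48, 1271]);
translate([581, 353, 0]) cube([43, 48, 1271]);
translate([283, 353, 305]) cube([298, 48, 28]);
translate([283, 353, 578]) cube([298, 48, 28]);
translate([283, 353, 851]) cube([298, 48, 28]);
translate([283, 353, 1124]) cube([298, 48, 28]);


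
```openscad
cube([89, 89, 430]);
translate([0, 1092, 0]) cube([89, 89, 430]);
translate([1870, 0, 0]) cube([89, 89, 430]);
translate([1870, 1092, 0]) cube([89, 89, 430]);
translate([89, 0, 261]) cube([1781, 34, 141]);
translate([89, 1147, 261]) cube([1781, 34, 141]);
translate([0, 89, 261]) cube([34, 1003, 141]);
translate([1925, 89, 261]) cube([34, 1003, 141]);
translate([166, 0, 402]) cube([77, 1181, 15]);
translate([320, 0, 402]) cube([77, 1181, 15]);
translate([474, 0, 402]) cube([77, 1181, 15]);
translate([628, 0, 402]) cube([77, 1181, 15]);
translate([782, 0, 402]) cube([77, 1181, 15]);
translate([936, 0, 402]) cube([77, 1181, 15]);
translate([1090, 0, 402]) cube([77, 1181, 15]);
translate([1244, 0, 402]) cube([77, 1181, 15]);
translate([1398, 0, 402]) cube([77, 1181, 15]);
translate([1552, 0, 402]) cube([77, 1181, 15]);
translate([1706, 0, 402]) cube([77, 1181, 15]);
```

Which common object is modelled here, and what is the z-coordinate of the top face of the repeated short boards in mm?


A bed frame. The slat-top height is 417 mm.

Four posts, four rails, and a row of slats — a bed frame. Slats sit on the rails at z = 261 + 141 = 402; with slat thickness 15, the top is 417 mm.


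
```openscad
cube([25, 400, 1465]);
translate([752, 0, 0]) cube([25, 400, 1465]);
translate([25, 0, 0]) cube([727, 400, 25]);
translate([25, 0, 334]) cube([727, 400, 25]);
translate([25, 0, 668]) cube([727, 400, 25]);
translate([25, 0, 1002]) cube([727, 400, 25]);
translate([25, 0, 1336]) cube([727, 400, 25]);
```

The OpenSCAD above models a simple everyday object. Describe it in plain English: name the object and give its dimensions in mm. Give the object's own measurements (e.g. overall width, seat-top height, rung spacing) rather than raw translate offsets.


An open bookshelf. Two side panels, each 25 mm thick, 400 mm deep and 1465 mm tall, stand 777 mm apart (outside-to-outside). Between them sit 5 shelves, each 25 mm thick and 400 mm deep, spanning the full gap between the sides. The bottom shelf rests on the floor (its underside at z = 0) and the clear gap between one shelf's top and the next shelf's underside is 309 mm.


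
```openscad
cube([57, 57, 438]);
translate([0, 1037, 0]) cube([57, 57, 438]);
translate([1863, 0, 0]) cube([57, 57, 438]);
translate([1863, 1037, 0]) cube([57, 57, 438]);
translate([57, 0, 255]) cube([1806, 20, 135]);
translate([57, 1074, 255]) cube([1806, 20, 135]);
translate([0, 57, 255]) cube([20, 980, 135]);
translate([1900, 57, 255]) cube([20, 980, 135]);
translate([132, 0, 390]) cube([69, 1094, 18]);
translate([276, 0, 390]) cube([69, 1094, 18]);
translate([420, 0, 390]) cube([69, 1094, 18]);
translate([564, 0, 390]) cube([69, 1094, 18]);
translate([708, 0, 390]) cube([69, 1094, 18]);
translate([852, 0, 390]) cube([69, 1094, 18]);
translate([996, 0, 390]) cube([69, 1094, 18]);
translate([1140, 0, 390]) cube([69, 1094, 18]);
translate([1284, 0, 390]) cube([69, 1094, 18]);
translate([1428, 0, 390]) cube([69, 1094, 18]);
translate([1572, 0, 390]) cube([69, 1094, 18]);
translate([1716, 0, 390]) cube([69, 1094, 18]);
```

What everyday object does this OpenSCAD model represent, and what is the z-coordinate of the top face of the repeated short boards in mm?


A bed frame. The slat-top height is 408 mm.

Four posts, four rails, and a row of slats — a bed frame. Slats sit on the rails at z = 255 + 135 = 390; with slat thickness 18, the top is 408 mm.


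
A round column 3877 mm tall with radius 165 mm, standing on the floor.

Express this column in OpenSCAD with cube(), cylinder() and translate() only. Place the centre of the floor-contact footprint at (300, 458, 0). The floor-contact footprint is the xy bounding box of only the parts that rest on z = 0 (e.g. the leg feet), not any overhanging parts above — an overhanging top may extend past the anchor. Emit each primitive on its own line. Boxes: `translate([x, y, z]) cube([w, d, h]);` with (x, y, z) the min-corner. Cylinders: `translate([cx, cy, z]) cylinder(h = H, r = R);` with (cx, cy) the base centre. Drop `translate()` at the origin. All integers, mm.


translate([300, 458, 0]) cylinder(h = 3877, r = 165);


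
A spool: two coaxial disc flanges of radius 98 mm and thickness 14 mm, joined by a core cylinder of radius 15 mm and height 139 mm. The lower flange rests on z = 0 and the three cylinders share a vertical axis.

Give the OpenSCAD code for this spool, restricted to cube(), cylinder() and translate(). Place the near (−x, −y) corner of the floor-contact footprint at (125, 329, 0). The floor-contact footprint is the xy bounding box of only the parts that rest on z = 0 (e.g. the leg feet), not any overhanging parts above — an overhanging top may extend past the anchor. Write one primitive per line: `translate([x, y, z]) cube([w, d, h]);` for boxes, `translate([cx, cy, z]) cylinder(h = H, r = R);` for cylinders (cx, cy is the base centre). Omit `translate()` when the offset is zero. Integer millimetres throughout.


translate([223, 427, 0]) cylinder(h = 14, r = 98);
translate([223, 427, 14]) cylinder(h = 139, r = 15);
translate([223, 427, 153]) cylinder(h = 14, r = 98);


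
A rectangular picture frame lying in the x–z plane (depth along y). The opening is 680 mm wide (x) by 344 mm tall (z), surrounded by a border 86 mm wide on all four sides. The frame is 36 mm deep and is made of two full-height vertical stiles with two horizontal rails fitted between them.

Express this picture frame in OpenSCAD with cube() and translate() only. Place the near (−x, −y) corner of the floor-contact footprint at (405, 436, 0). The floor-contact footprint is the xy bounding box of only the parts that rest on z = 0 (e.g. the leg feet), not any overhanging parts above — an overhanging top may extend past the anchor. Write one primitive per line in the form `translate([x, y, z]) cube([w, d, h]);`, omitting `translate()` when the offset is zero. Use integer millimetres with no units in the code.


translate([405, 436, 0]) cube([86, 36, 516]);
translate([1171, 436, 0]) cube([86, 36, 516]);
translate([491, 436, 0]) cube([680, 36, 86]);
translate([491, 436, 430]) cube([680, 36, 86]);


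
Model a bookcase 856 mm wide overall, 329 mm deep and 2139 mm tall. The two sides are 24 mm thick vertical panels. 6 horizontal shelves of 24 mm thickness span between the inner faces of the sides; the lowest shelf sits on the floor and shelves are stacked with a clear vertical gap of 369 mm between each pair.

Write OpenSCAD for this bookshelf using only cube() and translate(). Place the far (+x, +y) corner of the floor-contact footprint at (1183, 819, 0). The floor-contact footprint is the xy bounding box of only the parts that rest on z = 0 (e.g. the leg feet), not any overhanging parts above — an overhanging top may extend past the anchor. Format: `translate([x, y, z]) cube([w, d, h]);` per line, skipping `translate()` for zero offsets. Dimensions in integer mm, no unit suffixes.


translate([327, 490, 0]) cube([24, 329, 2139]);
translate([1159, 490, 0]) cube([24, 329, 2139]);
translate([351, 490, 0]) cube([808, 329, 24]);
translate([351, 490, 393]) cube([808, 329, 24]);
translate([351, 490, 786]) cube([808, 329, 24]);
translate([351, 490, 1179]) cube([808, 329, 24]);
translate([351, 490, 1572]) cube([808, 329, 24]);
translate([351, 490, 1965]) cube([808, 329, 24]);


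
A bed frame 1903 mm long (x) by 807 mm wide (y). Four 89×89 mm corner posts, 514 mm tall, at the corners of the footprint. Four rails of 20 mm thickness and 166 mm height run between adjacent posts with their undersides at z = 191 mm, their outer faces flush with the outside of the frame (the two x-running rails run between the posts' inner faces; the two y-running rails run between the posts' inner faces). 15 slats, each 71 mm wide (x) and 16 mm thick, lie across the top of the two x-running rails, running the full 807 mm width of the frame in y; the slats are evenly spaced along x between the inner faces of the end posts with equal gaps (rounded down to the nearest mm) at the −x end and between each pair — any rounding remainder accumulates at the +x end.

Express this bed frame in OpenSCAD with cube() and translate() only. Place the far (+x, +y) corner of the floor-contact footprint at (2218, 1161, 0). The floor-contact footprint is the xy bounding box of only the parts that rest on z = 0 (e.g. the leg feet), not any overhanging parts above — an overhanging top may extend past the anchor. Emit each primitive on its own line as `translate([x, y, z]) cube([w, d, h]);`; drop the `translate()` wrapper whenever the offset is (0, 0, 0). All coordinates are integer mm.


// slat z = rail_z + rail_h = 191 + 166 = 357
// slat gap = ⌊(1725 − 15·71) / 16⌋ = 41
translate([315, 354, 0]) cube([89, 89, 514]);
translate([315, 1072, 0]) cube([89, 89, 514]);
translate([2129, 354, 0]) cube([89, 89, 514]);
translate([2129, 1072, 0]) cube([89, 89, 514]);
translate([404, 354, 191]) cube([1725, 20, 166]);
translate([404, 1141, 191]) cube([1725, 20, 166]);
translate([315, 443, 191]) cube([20, 629, 166]);
translate([2198, 443, 191]) cube([20, 629, 166]);
translate([445, 354, 357]) cube([71, 807, 16]);
translate([557, 354, 357]) cube([71, 807, 16]);
translate([669, 354, 357]) cube([71, 807, 16]);
translate([781, 354, 357]) cube([71, 807, 16]);
translate([893, 354, 357]) cube([71, 807, 16]);
translate([1005, 354, 357]) cube([71, 807, 16]);
translate([1117, 354, 357]) cube([71, 807, 16]);
translate([1229, 354, 357]) cube([71, 807, 16]);
translate([1341, 354, 357]) cube([71, 807, 16]);
translate([1453, 354, 357]) cube([71, 807, 16]);
translate([1565, 354, 357]) cube([71, 807, 16]);
translate([1677, 354, 357]) cube([71, 807, 16]);
translate([1789, 354, 357]) cube([71, 807, 16]);
translate([1901, 354, 357]) cube([71, 807, 16]);
translate([2013, 354, 357]) cube([71, 807, 16]);


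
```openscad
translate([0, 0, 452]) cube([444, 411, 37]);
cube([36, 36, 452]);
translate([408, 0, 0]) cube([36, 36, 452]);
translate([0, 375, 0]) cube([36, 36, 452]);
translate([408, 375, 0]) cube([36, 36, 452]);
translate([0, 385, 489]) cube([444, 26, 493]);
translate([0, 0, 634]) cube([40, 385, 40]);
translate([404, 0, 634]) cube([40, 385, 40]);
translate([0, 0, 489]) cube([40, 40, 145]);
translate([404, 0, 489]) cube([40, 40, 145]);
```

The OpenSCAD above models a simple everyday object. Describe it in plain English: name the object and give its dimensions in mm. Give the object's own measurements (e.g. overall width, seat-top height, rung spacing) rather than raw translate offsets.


A chair. The seat is a 444×411×37 mm slab with its top at z = 489 mm, on four 36×36 mm corner legs (flush with the seat edges, standing on z = 0). A flat backrest 26 mm thick, 493 mm tall, spans the full seat width and rises from the seat top along its +y edge, rear face flush with the rear of the seat. Two armrests of 40×40 mm section run along each side from the seat's front edge to the front of the backrest, top faces 185 mm above the seat top and outer faces flush with the seat's x-edges; a 40×40 mm post under the front of each armrest stands on the seat at the front corner.


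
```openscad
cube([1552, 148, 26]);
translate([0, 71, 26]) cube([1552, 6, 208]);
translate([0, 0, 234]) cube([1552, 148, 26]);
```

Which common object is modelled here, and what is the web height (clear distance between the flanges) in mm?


An I-beam. The web height is 208 mm.

Two wide flanges with a thin centred web — an I-beam. Overall 260 mm minus two 26 mm flanges gives a web of 260 − 2·26 = 208 mm.


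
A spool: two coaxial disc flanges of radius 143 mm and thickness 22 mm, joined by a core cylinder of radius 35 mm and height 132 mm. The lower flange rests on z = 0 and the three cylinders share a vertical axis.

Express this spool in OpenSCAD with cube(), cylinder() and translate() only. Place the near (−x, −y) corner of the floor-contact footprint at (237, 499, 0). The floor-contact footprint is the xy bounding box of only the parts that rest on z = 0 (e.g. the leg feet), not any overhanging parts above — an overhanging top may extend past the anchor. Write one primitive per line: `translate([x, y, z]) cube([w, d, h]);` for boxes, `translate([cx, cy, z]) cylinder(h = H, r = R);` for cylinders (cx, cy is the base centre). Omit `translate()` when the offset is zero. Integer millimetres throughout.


translate([380, 642, 0]) cylinder(h = 22, r = 143);
translate([380, 642, 22]) cylinder(h = 132, r = 35);
translate([380, 642, 154]) cylinder(h = 22, r = 143);


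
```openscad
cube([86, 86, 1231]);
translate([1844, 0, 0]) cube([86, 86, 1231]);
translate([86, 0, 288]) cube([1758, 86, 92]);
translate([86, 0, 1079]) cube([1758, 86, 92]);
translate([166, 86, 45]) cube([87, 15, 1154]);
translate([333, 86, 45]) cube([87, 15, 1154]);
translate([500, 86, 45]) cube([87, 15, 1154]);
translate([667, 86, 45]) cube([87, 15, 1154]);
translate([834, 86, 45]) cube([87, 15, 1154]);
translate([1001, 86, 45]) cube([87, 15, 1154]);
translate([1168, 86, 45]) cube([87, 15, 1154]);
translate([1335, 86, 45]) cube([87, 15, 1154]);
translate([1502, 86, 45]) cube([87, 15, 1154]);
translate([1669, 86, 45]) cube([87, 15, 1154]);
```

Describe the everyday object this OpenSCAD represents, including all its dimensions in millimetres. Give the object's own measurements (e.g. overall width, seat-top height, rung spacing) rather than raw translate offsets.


A fence section. Two 86×86 mm posts, 1231 mm tall, stand on the floor with a clear span of 1758 mm between their inner faces. Two horizontal rails of 86×92 mm section span the gap between the posts with their undersides at z = 288 mm and z = 1079 mm, flush with the posts' −y face. 10 pickets, each 87 mm wide, 15 mm thick and 1154 mm tall, are fixed to the +y face of the rails with their bottoms at z = 45 mm, spaced across the span with a 80 mm gap after the −x post and between neighbouring pickets, with 88 mm left before the +x post.


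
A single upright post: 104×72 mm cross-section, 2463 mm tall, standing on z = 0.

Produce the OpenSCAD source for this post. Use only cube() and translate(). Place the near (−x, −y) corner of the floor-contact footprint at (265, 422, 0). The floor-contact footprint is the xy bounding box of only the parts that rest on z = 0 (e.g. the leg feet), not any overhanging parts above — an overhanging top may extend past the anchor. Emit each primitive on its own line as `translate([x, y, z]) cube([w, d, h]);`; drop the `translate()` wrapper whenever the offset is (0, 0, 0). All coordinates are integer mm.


translate([265, 422, 0]) cube([104, 72, 2463]);


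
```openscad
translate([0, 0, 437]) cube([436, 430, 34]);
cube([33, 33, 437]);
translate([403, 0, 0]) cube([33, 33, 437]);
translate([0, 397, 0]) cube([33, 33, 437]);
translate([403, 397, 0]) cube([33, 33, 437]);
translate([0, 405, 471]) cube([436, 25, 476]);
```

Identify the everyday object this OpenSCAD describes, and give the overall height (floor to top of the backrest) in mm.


A chair. The overall height is 947 mm.

A slab on four corner posts with a tall panel at the back — a chair. The seat slab sits at z = 437 with thickness 34, and the 476 mm backrest starts at the seat top, so the overall height is 437 + 34 + 476 = 947 mm.


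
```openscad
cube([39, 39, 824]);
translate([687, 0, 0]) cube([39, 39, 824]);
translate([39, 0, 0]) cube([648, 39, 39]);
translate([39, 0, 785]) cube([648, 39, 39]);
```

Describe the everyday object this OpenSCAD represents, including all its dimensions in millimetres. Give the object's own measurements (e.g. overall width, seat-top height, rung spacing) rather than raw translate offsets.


A rectangular picture frame lying in the x–z plane (depth along y). The opening is 648 mm wide (x) by 746 mm tall (z), surrounded by a border 39 mm wide on all four sides. The frame is 39 mm deep and is made of two full-height vertical stiles with two horizontal rails fitted between them.


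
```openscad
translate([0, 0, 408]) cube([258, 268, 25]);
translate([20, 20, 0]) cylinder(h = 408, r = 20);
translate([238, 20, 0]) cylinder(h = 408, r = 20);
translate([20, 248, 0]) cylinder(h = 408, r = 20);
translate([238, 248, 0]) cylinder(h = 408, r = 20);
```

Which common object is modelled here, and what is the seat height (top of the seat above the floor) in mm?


A stool. The seat height is 433 mm.

A 258×268×25 slab at z = 408 on four corner cylinders — a stool. The seat top is 408 + 25 = 433 mm.


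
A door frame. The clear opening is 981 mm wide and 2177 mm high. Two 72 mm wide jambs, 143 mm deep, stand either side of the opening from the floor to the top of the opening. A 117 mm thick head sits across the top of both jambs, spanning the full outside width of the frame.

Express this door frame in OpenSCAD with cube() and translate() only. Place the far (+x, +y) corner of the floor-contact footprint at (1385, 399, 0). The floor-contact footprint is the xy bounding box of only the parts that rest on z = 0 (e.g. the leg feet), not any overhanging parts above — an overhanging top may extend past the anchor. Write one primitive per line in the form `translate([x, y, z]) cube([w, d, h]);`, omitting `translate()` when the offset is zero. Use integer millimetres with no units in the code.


translate([260, 256, 0]) cube([72, 143, 2177]);
translate([1313, 256, 0]) cube([72, 143, 2177]);
translate([260, 256, 2177]) cube([1125, 143, 117]);


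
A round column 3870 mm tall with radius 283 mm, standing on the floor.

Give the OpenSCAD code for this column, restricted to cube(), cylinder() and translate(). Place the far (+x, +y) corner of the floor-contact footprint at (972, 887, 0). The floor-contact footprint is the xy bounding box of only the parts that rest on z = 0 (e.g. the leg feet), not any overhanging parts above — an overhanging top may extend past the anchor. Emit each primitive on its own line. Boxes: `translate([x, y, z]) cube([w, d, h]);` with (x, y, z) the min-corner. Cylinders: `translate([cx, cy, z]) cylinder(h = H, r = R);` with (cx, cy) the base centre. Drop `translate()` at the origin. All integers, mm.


translate([689, 604, 0]) cylinder(h = 3870, r = 283);


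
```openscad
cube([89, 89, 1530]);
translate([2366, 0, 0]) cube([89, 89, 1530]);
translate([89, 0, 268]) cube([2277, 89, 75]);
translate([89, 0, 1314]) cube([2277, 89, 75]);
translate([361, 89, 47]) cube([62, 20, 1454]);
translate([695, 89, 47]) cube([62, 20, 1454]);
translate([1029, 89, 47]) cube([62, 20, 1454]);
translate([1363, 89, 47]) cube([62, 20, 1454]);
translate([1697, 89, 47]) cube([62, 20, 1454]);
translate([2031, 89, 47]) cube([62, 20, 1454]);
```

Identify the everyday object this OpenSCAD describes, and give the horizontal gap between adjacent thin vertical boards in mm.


A fence section. The picket gap is 272 mm.

Two posts, two rails, 6 pickets — a fence section. Span 2277 mm holds 6 pickets of 62 mm with 7 equal gaps: ⌊(2277 − 6·62) / 7⌋ = 272 mm.


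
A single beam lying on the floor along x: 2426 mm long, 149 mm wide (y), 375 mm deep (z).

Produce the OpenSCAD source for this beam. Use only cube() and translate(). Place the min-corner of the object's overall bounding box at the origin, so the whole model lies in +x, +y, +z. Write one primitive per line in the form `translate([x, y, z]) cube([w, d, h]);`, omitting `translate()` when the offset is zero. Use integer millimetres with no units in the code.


cube([2426, 149, 375]);


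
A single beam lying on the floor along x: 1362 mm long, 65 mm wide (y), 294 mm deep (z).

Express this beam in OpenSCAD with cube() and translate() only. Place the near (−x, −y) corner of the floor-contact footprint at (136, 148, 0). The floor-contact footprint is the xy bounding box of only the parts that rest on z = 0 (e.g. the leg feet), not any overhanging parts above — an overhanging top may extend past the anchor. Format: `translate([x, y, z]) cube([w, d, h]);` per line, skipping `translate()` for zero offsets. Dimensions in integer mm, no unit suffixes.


translate([136, 148, 0]) cube([1362, 65, 294]);


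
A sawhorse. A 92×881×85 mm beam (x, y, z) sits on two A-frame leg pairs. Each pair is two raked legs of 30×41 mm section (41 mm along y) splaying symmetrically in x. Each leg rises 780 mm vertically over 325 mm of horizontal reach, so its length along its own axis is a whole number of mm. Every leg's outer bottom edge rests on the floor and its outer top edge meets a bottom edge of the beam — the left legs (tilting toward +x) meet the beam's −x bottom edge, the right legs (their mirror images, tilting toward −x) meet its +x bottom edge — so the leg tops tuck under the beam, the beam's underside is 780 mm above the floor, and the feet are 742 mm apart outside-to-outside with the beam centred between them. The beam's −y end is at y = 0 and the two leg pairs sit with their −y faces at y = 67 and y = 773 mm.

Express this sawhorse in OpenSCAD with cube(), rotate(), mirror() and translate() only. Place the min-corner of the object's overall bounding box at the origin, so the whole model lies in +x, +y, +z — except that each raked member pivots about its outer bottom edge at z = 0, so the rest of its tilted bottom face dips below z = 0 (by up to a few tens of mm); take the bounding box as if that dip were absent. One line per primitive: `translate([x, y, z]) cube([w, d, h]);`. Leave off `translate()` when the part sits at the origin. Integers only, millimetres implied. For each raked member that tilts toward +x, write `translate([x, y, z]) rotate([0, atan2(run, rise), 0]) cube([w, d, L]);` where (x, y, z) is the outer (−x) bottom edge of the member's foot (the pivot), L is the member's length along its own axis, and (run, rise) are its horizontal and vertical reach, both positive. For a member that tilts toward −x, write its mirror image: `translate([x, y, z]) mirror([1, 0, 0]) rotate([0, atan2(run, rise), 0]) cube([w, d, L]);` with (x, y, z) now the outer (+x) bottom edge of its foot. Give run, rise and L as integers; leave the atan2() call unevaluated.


translate([325, 0, 780]) cube([92, 881, 85]);
translate([0, 67, 0]) rotate([0, atan2(325, 780), 0]) cube([30, 41, 845]);
translate([742, 67, 0]) mirror([1, 0, 0]) rotate([0, atan2(325, 780), 0]) cube([30, 41, 845]);
translate([0, 773, 0]) rotate([0, atan2(325, 780), 0]) cube([30, 41, 845]);
translate([742, 773, 0]) mirror([1, 0, 0]) rotate([0, atan2(325, 780), 0]) cube([30, 41, 845]);


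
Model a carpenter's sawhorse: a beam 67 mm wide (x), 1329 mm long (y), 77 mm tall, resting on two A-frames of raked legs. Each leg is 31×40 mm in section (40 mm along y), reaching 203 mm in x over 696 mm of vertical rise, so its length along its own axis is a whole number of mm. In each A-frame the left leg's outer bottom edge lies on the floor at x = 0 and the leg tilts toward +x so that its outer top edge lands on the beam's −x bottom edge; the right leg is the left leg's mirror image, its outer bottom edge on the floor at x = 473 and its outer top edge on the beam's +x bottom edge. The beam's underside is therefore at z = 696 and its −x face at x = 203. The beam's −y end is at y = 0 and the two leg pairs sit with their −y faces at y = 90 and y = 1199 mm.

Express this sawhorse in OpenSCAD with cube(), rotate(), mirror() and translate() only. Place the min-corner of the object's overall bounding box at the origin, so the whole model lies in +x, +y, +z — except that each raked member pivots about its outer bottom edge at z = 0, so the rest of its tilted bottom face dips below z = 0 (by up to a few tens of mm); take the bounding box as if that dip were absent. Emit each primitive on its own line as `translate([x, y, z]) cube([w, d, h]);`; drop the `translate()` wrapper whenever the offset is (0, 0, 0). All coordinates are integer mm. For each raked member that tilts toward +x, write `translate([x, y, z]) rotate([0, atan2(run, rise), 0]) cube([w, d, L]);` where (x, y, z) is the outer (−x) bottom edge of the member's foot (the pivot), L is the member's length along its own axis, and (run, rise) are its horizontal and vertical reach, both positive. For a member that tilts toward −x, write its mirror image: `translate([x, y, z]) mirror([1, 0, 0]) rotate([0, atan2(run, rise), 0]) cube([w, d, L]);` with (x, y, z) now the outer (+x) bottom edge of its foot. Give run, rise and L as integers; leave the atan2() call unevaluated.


translate([203, 0, 696]) cube([67, 1329, 77]);
translate([0, 90, 0]) rotate([0, atan2(203, 696), 0]) cube([31, 40, 725]);
translate([473, 90, 0]) mirror([1, 0, 0]) rotate([0, atan2(203, 696), 0]) cube([31, 40, 725]);
translate([0, 1199, 0]) rotate([0, atan2(203, 696), 0]) cube([31, 40, 725]);
translate([473, 1199, 0]) mirror([1, 0, 0]) rotate([0, atan2(203, 696), 0]) cube([31, 40, 725]);


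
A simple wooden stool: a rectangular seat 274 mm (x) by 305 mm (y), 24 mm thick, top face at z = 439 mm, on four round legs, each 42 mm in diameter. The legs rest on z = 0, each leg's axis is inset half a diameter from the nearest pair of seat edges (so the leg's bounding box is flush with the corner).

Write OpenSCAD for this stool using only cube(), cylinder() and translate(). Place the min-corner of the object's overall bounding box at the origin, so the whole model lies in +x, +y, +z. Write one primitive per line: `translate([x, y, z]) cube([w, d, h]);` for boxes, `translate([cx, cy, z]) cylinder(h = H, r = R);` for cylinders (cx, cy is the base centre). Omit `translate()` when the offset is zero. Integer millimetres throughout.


translate([0, 0, 415]) cube([274, 305, 24]);
translate([21, 21, 0]) cylinder(h = 415, r = 21);
translate([253, 21, 0]) cylinder(h = 415, r = 21);
translate([21, 284, 0]) cylinder(h = 415, r = 21);
translate([253, 284, 0]) cylinder(h = 415, r = 21);


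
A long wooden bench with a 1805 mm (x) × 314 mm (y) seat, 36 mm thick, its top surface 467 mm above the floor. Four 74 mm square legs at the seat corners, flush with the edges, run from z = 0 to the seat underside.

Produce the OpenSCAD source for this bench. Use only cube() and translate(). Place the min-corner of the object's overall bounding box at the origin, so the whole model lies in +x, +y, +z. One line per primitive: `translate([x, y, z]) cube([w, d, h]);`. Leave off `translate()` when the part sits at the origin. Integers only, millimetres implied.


translate([0, 0, 431]) cube([1805, 314, 36]);
cube([74, 74, 431]);
translate([0, 240, 0]) cube([74, 74, 431]);
translate([1731, 0, 0]) cube([74, 74, 431]);
translate([1731, 240, 0]) cube([74, 74, 431]);


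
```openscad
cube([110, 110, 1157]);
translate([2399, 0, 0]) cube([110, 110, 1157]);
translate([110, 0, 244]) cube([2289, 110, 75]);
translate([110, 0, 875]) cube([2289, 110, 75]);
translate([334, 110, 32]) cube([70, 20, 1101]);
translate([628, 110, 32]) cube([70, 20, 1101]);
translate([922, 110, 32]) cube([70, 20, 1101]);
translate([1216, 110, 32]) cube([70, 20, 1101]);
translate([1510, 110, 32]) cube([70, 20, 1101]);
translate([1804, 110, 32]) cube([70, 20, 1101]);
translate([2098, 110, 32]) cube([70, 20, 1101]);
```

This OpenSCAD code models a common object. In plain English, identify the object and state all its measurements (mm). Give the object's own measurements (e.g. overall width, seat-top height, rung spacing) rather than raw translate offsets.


A fence section. Two 110×110 mm posts, 1157 mm tall, stand on the floor with a clear span of 2289 mm between their inner faces. Two horizontal rails of 110×75 mm section span the gap between the posts with their undersides at z = 244 mm and z = 875 mm, flush with the posts' −y face. 7 pickets, each 70 mm wide, 20 mm thick and 1101 mm tall, are fixed to the +y face of the rails with their bottoms at z = 32 mm, spaced across the span with a 224 mm gap after the −x post and between neighbouring pickets, with 231 mm left before the +x post.


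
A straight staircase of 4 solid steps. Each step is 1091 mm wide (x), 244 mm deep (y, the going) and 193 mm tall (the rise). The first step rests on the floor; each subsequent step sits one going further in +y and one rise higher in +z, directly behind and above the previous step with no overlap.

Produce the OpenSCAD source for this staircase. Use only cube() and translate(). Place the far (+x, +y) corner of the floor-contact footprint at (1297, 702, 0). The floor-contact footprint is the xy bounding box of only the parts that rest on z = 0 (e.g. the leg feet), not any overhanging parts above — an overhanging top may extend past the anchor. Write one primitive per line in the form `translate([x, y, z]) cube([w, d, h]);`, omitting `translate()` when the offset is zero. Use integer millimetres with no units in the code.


translate([206, 458, 0]) cube([1091, 244, 193]);
translate([206, 702, 193]) cube([1091, 244, 193]);
translate([206, 946, 386]) cube([1091, 244, 193]);
translate([206, 1190, 579]) cube([1091, 244, 193]);


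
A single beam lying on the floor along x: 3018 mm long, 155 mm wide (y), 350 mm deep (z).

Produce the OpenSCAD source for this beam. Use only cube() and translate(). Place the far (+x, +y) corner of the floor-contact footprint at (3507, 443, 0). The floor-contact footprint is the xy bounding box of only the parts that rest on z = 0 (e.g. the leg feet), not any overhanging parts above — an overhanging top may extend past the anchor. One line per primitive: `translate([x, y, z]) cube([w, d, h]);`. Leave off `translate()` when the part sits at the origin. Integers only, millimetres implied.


translate([489, 288, 0]) cube([3018, 155, 350]);


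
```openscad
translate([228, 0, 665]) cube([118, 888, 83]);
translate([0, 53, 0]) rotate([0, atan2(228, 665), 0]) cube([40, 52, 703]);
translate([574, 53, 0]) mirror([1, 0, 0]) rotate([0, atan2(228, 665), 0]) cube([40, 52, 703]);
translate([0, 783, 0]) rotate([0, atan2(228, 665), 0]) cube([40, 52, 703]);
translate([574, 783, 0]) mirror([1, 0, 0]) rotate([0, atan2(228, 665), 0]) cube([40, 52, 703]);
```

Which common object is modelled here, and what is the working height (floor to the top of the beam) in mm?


A sawhorse. The overall height is 748 mm.

A beam across two mirrored pairs of raked legs — a sawhorse. The beam's underside is at z = 665 (matching the legs' vertical rise in atan2(228, 665)) and the beam is 83 mm tall, so its top is at 665 + 83 = 748 mm. The raked legs top out at the beam's underside, so that is the highest point.
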